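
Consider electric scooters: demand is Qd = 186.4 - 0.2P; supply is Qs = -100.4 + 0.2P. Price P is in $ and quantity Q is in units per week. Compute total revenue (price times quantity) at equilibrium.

The market clears where 186.4 - 0.2P = -100.4 + 0.2P. Rearranging, 0.4P = 286.8, hence P* = 717.
Plugging P* into demand: Q* = 186.4 - 0.2(717) = 43.
Total revenue = P* × Q* = 717 × 43 = 30831.

Total revenue = 30831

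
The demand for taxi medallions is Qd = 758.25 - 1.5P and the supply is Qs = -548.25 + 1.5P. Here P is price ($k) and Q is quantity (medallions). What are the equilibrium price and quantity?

P* = 435.5, Q* = 105

Equating demand and supply, 758.25 - 1.5P = -548.25 + 1.5P gives 3P = 1306.5, so P* = 435.5.
Substitute back: Q* = 758.25 - 1.5(435.5) = 105.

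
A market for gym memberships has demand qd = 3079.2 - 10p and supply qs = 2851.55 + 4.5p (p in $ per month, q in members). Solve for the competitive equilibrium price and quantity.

p* = 15.7, q* = 2922.2

Set qd = qs: 3079.2 - 10p = 2851.55 + 4.5p, so 227.65 = 14.5p and p* = 15.7.
Plugging p* into demand: q* = 3079.2 - 10(15.7) = 2922.2.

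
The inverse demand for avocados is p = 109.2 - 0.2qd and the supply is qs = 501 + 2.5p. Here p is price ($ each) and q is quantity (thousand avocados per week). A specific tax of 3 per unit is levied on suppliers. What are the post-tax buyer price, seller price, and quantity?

p_b = 7, p_s = 4, q = 511

Inverting to quantity form: qd = 546 - 5p.
With a tax of 3 on suppliers, they supply based on the net price p_s = p_b - 3, so qs = 493.5 + 2.5p_b.
Market clearing requires 546 - 5p_b = 493.5 + 2.5p_b; hence 52.5 = 7.5p_b and p_b = 7.
Then p_s = 7 - 3 = 4 and q = 546 - 5(7) = 511.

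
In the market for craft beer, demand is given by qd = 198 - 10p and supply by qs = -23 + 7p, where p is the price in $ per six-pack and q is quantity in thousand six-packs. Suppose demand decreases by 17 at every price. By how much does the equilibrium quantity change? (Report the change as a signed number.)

Set qd = qs: 198 - 10p = -23 + 7p, so 221 = 17p and p* = 13.
Plugging p* into demand: q* = 198 - 10(13) = 68.
After the shift, demand is qd = 181 - 10p.
Re-solving, 17p = 204 gives p = 12 and q = 61.
Δq = 61 - 68 = -7.

Δq = -7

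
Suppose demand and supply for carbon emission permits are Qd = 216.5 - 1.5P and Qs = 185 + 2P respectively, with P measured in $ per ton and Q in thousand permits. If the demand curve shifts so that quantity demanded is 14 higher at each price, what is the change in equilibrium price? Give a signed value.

Equating demand and supply, 216.5 - 1.5P = 185 + 2P gives 3.5P = 31.5, so P* = 9.
Then Q* = 216.5 - 1.5(9) = 203.
After the shift, demand is Qd = 230.5 - 1.5P.
The new intersection has 45.5 = 3.5P, i.e. P = 13, Q = 211.
ΔP = 13 - 9 = 4.

ΔP = 4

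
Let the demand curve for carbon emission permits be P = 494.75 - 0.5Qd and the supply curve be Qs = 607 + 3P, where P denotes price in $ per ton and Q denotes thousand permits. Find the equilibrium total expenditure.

Solving each curve for Q: Qd = 989.5 - 2P.
The market clears where 989.5 - 2P = 607 + 3P. Rearranging, 5P = 382.5, hence P* = 76.5.
Then Q* = 989.5 - 2(76.5) = 836.5.
Total expenditure = P* × Q* = 76.5 × 836.5 = 63992.25.

Total expenditure = 63992.25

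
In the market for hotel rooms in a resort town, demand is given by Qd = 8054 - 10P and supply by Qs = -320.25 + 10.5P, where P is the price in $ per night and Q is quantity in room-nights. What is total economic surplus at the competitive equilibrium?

Total surplus = 1537789.05

Equating demand and supply, 8054 - 10P = -320.25 + 10.5P gives 20.5P = 8374.25, so P* = 408.5.
Plugging P* into demand: Q* = 8054 - 10(408.5) = 3969.
Demand choke price = 805.4; supply choke price = 30.5. CS = ½(805.4 - 408.5)(3969) = 787648.05; PS = ½(408.5 - 30.5)(3969) = 750141. Total surplus = 1537789.05.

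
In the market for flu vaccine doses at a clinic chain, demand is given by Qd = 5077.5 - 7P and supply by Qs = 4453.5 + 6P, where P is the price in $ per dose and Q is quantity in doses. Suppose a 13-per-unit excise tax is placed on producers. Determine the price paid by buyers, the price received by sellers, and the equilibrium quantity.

Producers keep P_s = P_b - 13 per unit, so supply in terms of the buyer price is Qs = 4375.5 + 6P_b.
Equate demand and the shifted supply: 5077.5 - 7P_b = 4375.5 + 6P_b, giving 13P_b = 702, so P_b = 54.
So P_s = 41 and the quantity traded is Q = 5077.5 - 7(54) = 4699.5.

P_b = 54, P_s = 41, Q = 4699.5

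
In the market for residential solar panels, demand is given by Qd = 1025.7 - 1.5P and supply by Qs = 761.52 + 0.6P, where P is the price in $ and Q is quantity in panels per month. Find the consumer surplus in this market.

Consumer surplus = 233523

At equilibrium Qd = Qs, so 1025.7 - 1.5P = 761.52 + 0.6P; collecting terms, 264.18 = 2.1P and P* = 125.8.
From the demand curve, Q* = 1025.7 - 1.5(125.8) = 837.
Demand choke price (Qd = 0): P = 1025.7/1.5 = 683.8. Consumer surplus = ½ × (683.8 - 125.8) × 837 = 233523.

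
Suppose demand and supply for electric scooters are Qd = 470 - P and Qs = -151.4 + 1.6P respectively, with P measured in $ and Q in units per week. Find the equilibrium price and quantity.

Set Qd = Qs: 470 - P = -151.4 + 1.6P, so 621.4 = 2.6P and P* = 239.
Then Q* = 470 - 239 = 231.

P* = 239, Q* = 231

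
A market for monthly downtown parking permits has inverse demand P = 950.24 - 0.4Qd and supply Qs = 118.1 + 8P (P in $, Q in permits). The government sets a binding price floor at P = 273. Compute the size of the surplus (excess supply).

Solving each curve for Q: Qd = 2375.6 - 2.5P.
At P = 273: Qd = 1693.1 and Qs = 2302.1.
Surplus = Qs - Qd = 2302.1 - 1693.1 = 609.

Surplus = 609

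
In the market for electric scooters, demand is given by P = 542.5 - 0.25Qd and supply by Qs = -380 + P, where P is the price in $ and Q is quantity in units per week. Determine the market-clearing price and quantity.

P* = 510, Q* = 130

Inverting to quantity form: Qd = 2170 - 4P.
The market clears where 2170 - 4P = -380 + P. Rearranging, 5P = 2550, hence P* = 510.
Then Q* = 2170 - 4(510) = 130.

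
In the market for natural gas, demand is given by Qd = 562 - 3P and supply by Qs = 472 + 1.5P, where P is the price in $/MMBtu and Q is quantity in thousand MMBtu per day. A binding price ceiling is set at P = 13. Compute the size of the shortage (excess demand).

Evaluating both curves at the ceiling price 13 gives Qd = 523, Qs = 491.5.
Shortage = Qd - Qs = 523 - 491.5 = 31.5.

Shortage = 31.5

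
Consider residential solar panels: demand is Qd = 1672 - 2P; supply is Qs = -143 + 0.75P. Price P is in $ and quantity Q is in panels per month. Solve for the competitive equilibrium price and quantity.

At equilibrium Qd = Qs, so 1672 - 2P = -143 + 0.75P; collecting terms, 1815 = 2.75P and P* = 660.
Then Q* = 1672 - 2(660) = 352.

P* = 660, Q* = 352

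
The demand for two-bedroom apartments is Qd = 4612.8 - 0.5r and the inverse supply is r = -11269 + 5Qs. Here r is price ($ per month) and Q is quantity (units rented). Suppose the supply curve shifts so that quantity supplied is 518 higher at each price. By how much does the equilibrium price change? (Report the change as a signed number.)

Δr = -740

Solving each curve for Q: Qs = 2253.8 + 0.2r.
Set Qd = Qs: 4612.8 - 0.5r = 2253.8 + 0.2r, so 2359 = 0.7r and r* = 3370.
Plugging r* into demand: Q* = 4612.8 - 0.5(3370) = 2927.8.
After the shift, supply is Qs = 2771.8 + 0.2r.
The new intersection has 1841 = 0.7r, i.e. r = 2630, Q = 3297.8.
Δr = 2630 - 3370 = -740.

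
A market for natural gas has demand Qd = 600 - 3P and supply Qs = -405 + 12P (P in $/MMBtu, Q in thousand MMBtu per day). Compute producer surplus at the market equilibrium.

Producer surplus = 6633.375

Set Qd = Qs: 600 - 3P = -405 + 12P, so 1005 = 15P and P* = 67.
Then Q* = 600 - 3(67) = 399.
Supply choke price (Qs = 0): P = 33.75. Producer surplus = ½ × (67 - 33.75) × 399 = 6633.375.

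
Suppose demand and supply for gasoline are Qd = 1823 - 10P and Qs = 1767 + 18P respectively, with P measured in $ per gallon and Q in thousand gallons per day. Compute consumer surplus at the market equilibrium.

Consumer surplus = 162540.45

The market clears where 1823 - 10P = 1767 + 18P. Rearranging, 28P = 56, hence P* = 2.
Substitute back: Q* = 1823 - 10(2) = 1803.
Demand choke price (Qd = 0): P = 1823/10 = 182.3. Consumer surplus = ½ × (182.3 - 2) × 1803 = 162540.45.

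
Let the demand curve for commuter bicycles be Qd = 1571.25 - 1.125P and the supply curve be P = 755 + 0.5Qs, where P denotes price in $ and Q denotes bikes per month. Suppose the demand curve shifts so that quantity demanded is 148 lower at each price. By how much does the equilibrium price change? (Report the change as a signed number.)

ΔP = -47.36

Inverting to quantity form: Qs = -1510 + 2P.
The market clears where 1571.25 - 1.125P = -1510 + 2P. Rearranging, 3.125P = 3081.25, hence P* = 986.
Plugging P* into demand: Q* = 1571.25 - 1.125(986) = 462.
After the shift, demand is Qd = 1423.25 - 1.125P.
Re-solving, 3.125P = 2933.25 gives P = 938.64 and Q = 367.28.
ΔP = 938.64 - 986 = -47.36.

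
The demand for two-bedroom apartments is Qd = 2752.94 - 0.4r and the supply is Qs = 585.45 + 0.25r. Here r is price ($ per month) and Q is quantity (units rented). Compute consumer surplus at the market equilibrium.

The market clears where 2752.94 - 0.4r = 585.45 + 0.25r. Rearranging, 0.65r = 2167.49, hence r* = 3334.6.
Then Q* = 2752.94 - 0.4(3334.6) = 1419.1.
Demand choke price (Qd = 0): r = 2752.94/0.4 = 6882.35. Consumer surplus = ½ × (6882.35 - 3334.6) × 1419.1 = 2517306.0125.

Consumer surplus = 2517306.0125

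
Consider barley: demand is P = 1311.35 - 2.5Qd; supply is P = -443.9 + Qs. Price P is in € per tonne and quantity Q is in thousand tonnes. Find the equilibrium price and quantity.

P* = 57.6, Q* = 501.5

Solving each curve for Q: Qd = 524.54 - 0.4P and Qs = 443.9 + P.
Set Qd = Qs: 524.54 - 0.4P = 443.9 + P, so 80.64 = 1.4P and P* = 57.6.
Then Q* = 524.54 - 0.4(57.6) = 501.5.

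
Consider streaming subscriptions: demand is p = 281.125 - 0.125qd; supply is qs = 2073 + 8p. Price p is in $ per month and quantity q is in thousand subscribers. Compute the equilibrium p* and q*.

Solving each curve for q: qd = 2249 - 8p.
Equating demand and supply, 2249 - 8p = 2073 + 8p gives 16p = 176, so p* = 11.
Then q* = 2249 - 8(11) = 2161.

p* = 11, q* = 2161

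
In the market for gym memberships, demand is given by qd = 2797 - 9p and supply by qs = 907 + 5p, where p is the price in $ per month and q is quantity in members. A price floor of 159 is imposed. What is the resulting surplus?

Surplus = 336

Evaluating both curves at the floor price 159 gives qd = 1366, qs = 1702.
Surplus = qs - qd = 1702 - 1366 = 336.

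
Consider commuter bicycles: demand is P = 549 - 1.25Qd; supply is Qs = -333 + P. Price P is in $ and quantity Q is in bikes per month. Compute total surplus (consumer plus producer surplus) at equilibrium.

Total surplus = 10368

Rewriting in direct form: Qd = 439.2 - 0.8P.
At equilibrium Qd = Qs, so 439.2 - 0.8P = -333 + P; collecting terms, 772.2 = 1.8P and P* = 429.
From the demand curve, Q* = 439.2 - 0.8(429) = 96.
Demand choke price = 549; supply choke price = 333. CS = ½(549 - 429)(96) = 5760; PS = ½(429 - 333)(96) = 4608. Total surplus = 10368.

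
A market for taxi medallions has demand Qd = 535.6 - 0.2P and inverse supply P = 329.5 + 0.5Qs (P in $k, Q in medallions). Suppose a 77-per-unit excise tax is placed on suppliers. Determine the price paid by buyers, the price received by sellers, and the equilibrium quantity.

Rewriting in direct form: Qs = -659 + 2P.
The tax drives a wedge P_b - P_s = 77. Substituting P_s = P_b - 77 into supply: Qs = -813 + 2P_b.
Market clearing requires 535.6 - 0.2P_b = -813 + 2P_b; hence 1348.6 = 2.2P_b and P_b = 613.
So P_s = 536 and the quantity traded is Q = 535.6 - 0.2(613) = 413.

P_b = 613, P_s = 536, Q = 413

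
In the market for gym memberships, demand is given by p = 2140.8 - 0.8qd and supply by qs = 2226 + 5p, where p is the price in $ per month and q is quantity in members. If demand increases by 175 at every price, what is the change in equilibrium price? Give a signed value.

Δp = 28

Inverting to quantity form: qd = 2676 - 1.25p.
Equating demand and supply, 2676 - 1.25p = 2226 + 5p gives 6.25p = 450, so p* = 72.
Then q* = 2676 - 1.25(72) = 2586.
After the shift, demand is qd = 2851 - 1.25p.
New equilibrium: 625 = 6.25p, so p = 100 and q = 2726.
Δp = 100 - 72 = 28.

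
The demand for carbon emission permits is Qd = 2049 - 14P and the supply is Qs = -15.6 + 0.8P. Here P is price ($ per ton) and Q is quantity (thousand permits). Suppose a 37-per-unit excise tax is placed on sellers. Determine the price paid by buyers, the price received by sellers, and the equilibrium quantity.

P_b = 141.5, P_s = 104.5, Q = 68

With a tax of 37 on sellers, they supply based on the net price P_s = P_b - 37, so Qs = -45.2 + 0.8P_b.
Equate demand and the shifted supply: 2049 - 14P_b = -45.2 + 0.8P_b, giving 14.8P_b = 2094.2, so P_b = 141.5.
Then P_s = 141.5 - 37 = 104.5 and Q = 2049 - 14(141.5) = 68.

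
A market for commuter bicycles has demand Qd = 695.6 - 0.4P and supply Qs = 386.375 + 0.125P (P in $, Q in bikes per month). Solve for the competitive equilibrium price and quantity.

P* = 589, Q* = 460

Equating demand and supply, 695.6 - 0.4P = 386.375 + 0.125P gives 0.525P = 309.225, so P* = 589.
Substitute back: Q* = 695.6 - 0.4(589) = 460.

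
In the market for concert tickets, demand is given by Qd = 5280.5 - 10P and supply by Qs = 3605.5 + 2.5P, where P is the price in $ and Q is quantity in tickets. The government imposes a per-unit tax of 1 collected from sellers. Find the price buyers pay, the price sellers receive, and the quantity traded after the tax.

P_b = 134.2, P_s = 133.2, Q = 3938.5

With a tax of 1 on sellers, they supply based on the net price P_s = P_b - 1, so Qs = 3603 + 2.5P_b.
Set Qd = Qs: 5280.5 - 10P_b = 3603 + 2.5P_b, so 1677.5 = 12.5P_b and P_b = 134.2.
So P_s = 133.2 and the quantity traded is Q = 5280.5 - 10(134.2) = 3938.5.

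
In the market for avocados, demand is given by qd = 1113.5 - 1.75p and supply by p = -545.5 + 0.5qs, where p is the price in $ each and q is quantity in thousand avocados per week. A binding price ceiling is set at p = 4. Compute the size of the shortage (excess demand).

In direct form, qs = 1091 + 2p.
With p fixed at 4, quantity demanded is 1106.5 and quantity supplied is 1099.
Shortage = qd - qs = 1106.5 - 1099 = 7.5.

Shortage = 7.5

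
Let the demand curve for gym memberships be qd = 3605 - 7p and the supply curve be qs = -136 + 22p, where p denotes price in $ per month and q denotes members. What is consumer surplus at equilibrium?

Equating demand and supply, 3605 - 7p = -136 + 22p gives 29p = 3741, so p* = 129.
Substitute back: q* = 3605 - 7(129) = 2702.
Demand choke price (qd = 0): p = 3605/7 = 515. Consumer surplus = ½ × (515 - 129) × 2702 = 521486.

Consumer surplus = 521486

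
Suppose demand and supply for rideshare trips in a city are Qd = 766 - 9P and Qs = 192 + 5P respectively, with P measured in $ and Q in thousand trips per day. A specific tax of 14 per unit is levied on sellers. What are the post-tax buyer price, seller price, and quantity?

Sellers keep P_s = P_b - 14 per unit, so supply in terms of the buyer price is Qs = 122 + 5P_b.
Market clearing requires 766 - 9P_b = 122 + 5P_b; hence 644 = 14P_b and P_b = 46.
Then P_s = 46 - 14 = 32 and Q = 766 - 9(46) = 352.

P_b = 46, P_s = 32, Q = 352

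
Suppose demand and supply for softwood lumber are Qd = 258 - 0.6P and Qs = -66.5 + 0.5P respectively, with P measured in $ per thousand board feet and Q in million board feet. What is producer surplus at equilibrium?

Set Qd = Qs: 258 - 0.6P = -66.5 + 0.5P, so 324.5 = 1.1P and P* = 295.
Substitute back: Q* = 258 - 0.6(295) = 81.
Supply choke price (Qs = 0): P = 133. Producer surplus = ½ × (295 - 133) × 81 = 6561.

Producer surplus = 6561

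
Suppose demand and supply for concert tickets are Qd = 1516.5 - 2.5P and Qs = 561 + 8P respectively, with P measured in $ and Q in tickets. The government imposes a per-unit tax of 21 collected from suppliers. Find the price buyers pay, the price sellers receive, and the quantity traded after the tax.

With a tax of 21 on suppliers, they supply based on the net price P_s = P_b - 21, so Qs = 393 + 8P_b.
Set Qd = Qs: 1516.5 - 2.5P_b = 393 + 8P_b, so 1123.5 = 10.5P_b and P_b = 107.
So P_s = 86 and the quantity traded is Q = 1516.5 - 2.5(107) = 1249.

P_b = 107, P_s = 86, Q = 1249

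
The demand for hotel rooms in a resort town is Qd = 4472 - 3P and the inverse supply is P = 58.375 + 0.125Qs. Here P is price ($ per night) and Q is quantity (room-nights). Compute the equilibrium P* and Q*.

Solving each curve for Q: Qs = -467 + 8P.
The market clears where 4472 - 3P = -467 + 8P. Rearranging, 11P = 4939, hence P* = 449.
Then Q* = 4472 - 3(449) = 3125.

P* = 449, Q* = 3125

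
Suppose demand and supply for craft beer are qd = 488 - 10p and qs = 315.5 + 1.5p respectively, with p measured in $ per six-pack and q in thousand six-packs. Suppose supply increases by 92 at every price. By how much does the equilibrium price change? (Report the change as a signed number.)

Equating demand and supply, 488 - 10p = 315.5 + 1.5p gives 11.5p = 172.5, so p* = 15.
From the demand curve, q* = 488 - 10(15) = 338.
After the shift, supply is qs = 407.5 + 1.5p.
New equilibrium: 80.5 = 11.5p, so p = 7 and q = 418.
Δp = 7 - 15 = -8.

Δp = -8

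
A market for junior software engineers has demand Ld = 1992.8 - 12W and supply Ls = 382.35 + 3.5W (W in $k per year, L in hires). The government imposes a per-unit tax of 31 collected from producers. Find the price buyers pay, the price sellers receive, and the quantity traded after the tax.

With a tax of 31 on producers, they supply based on the net price W_s = W_b - 31, so Ls = 273.85 + 3.5W_b.
Set Ld = Ls: 1992.8 - 12W_b = 273.85 + 3.5W_b, so 1718.95 = 15.5W_b and W_b = 110.9.
So W_s = 79.9 and the quantity traded is L = 1992.8 - 12(110.9) = 662.

W_b = 110.9, W_s = 79.9, L = 662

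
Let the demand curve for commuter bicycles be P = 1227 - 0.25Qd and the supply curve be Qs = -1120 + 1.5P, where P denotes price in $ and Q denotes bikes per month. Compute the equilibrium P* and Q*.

P* = 1096, Q* = 524

Inverting to quantity form: Qd = 4908 - 4P.
At equilibrium Qd = Qs, so 4908 - 4P = -1120 + 1.5P; collecting terms, 6028 = 5.5P and P* = 1096.
From the demand curve, Q* = 4908 - 4(1096) = 524.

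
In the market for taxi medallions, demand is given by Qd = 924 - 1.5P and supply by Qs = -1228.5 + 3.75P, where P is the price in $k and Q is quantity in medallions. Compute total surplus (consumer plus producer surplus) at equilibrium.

Equating demand and supply, 924 - 1.5P = -1228.5 + 3.75P gives 5.25P = 2152.5, so P* = 410.
Substitute back: Q* = 924 - 1.5(410) = 309.
Demand choke price = 616; supply choke price = 327.6. CS = ½(616 - 410)(309) = 31827; PS = ½(410 - 327.6)(309) = 12730.8. Total surplus = 44557.8.

Total surplus = 44557.8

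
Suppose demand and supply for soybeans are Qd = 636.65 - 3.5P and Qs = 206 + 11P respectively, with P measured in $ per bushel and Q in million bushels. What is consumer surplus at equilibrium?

The market clears where 636.65 - 3.5P = 206 + 11P. Rearranging, 14.5P = 430.65, hence P* = 29.7.
From the demand curve, Q* = 636.65 - 3.5(29.7) = 532.7.
Demand choke price (Qd = 0): P = 636.65/3.5 = 181.9. Consumer surplus = ½ × (181.9 - 29.7) × 532.7 = 40538.47.

Consumer surplus = 40538.47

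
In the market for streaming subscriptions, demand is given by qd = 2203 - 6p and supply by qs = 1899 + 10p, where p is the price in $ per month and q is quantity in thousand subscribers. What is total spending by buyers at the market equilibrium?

Total spending by buyers = 39691

The market clears where 2203 - 6p = 1899 + 10p. Rearranging, 16p = 304, hence p* = 19.
Then q* = 2203 - 6(19) = 2089.
Total spending by buyers = p* × q* = 19 × 2089 = 39691.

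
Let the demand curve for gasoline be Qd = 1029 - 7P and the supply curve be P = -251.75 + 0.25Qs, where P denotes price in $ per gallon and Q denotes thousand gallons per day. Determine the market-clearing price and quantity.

P* = 2, Q* = 1015

Solving each curve for Q: Qs = 1007 + 4P.
The market clears where 1029 - 7P = 1007 + 4P. Rearranging, 11P = 22, hence P* = 2.
Then Q* = 1029 - 7(2) = 1015.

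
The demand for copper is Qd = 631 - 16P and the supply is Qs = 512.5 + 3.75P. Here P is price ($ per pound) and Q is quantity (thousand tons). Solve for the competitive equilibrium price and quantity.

Set Qd = Qs: 631 - 16P = 512.5 + 3.75P, so 118.5 = 19.75P and P* = 6.
Plugging P* into demand: Q* = 631 - 16(6) = 535.

P* = 6, Q* = 535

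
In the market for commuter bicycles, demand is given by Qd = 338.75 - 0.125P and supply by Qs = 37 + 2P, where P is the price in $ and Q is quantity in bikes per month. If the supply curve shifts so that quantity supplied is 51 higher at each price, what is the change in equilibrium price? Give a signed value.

Set Qd = Qs: 338.75 - 0.125P = 37 + 2P, so 301.75 = 2.125P and P* = 142.
Plugging P* into demand: Q* = 338.75 - 0.125(142) = 321.
After the shift, supply is Qs = 88 + 2P.
The new intersection has 250.75 = 2.125P, i.e. P = 118, Q = 324.
ΔP = 118 - 142 = -24.

ΔP = -24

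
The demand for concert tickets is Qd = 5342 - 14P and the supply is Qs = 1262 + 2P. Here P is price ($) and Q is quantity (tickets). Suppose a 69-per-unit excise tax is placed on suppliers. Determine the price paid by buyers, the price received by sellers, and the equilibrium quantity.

P_b = 263.625, P_s = 194.625, Q = 1651.25

With a tax of 69 on suppliers, they supply based on the net price P_s = P_b - 69, so Qs = 1124 + 2P_b.
Set Qd = Qs: 5342 - 14P_b = 1124 + 2P_b, so 4218 = 16P_b and P_b = 263.625.
Then P_s = 263.625 - 69 = 194.625 and Q = 5342 - 14(263.625) = 1651.25.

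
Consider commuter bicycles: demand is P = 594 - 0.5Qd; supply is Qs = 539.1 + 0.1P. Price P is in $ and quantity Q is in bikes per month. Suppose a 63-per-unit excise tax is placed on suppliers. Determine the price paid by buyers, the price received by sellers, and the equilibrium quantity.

Inverting to quantity form: Qd = 1188 - 2P.
Suppliers keep P_s = P_b - 63 per unit, so supply in terms of the buyer price is Qs = 532.8 + 0.1P_b.
Market clearing requires 1188 - 2P_b = 532.8 + 0.1P_b; hence 655.2 = 2.1P_b and P_b = 312.
So P_s = 249 and the quantity traded is Q = 1188 - 2(312) = 564.

P_b = 312, P_s = 249, Q = 564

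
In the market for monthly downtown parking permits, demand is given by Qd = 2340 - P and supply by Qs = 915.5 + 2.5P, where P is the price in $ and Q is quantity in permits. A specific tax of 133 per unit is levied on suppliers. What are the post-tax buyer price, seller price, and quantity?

P_b = 502, P_s = 369, Q = 1838

With a tax of 133 on suppliers, they supply based on the net price P_s = P_b - 133, so Qs = 583 + 2.5P_b.
Equate demand and the shifted supply: 2340 - P_b = 583 + 2.5P_b, giving 3.5P_b = 1757, so P_b = 502.
Then P_s = 502 - 133 = 369 and Q = 2340 - 502 = 1838.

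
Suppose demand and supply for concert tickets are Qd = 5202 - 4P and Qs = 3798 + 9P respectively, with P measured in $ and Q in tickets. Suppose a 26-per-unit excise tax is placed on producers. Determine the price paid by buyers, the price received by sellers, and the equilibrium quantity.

Producers keep P_s = P_b - 26 per unit, so supply in terms of the buyer price is Qs = 3564 + 9P_b.
Market clearing requires 5202 - 4P_b = 3564 + 9P_b; hence 1638 = 13P_b and P_b = 126.
Then P_s = 126 - 26 = 100 and Q = 5202 - 4(126) = 4698.

P_b = 126, P_s = 100, Q = 4698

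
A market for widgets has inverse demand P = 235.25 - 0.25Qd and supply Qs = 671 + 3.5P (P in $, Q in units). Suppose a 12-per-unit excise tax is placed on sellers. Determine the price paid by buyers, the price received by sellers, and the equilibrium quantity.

Rewriting in direct form: Qd = 941 - 4P.
The tax drives a wedge P_b - P_s = 12. Substituting P_s = P_b - 12 into supply: Qs = 629 + 3.5P_b.
Market clearing requires 941 - 4P_b = 629 + 3.5P_b; hence 312 = 7.5P_b and P_b = 41.6.
So P_s = 29.6 and the quantity traded is Q = 941 - 4(41.6) = 774.6.

P_b = 41.6, P_s = 29.6, Q = 774.6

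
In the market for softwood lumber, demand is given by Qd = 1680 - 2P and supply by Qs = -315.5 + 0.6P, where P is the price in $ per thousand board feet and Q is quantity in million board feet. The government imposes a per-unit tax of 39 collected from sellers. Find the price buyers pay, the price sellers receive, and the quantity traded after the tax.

P_b = 776.5, P_s = 737.5, Q = 127

With a tax of 39 on sellers, they supply based on the net price P_s = P_b - 39, so Qs = -338.9 + 0.6P_b.
Market clearing requires 1680 - 2P_b = -338.9 + 0.6P_b; hence 2018.9 = 2.6P_b and P_b = 776.5.
Then P_s = 776.5 - 39 = 737.5 and Q = 1680 - 2(776.5) = 127.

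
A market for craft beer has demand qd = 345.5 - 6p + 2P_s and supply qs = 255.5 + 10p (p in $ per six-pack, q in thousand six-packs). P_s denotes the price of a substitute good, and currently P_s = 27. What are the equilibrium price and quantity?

With P_s = 27, demand is qd = 399.5 - 6p.
Set qd = qs: 399.5 - 6p = 255.5 + 10p, so 144 = 16p and p* = 9.
From the demand curve, q* = 399.5 - 6(9) = 345.5.

p* = 9, q* = 345.5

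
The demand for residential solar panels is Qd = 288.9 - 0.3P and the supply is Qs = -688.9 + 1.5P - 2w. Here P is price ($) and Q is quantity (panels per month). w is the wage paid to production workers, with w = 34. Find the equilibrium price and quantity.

P* = 581, Q* = 114.6

With w = 34, supply is Qs = -756.9 + 1.5P.
Set Qd = Qs: 288.9 - 0.3P = -756.9 + 1.5P, so 1045.8 = 1.8P and P* = 581.
Substitute back: Q* = 288.9 - 0.3(581) = 114.6.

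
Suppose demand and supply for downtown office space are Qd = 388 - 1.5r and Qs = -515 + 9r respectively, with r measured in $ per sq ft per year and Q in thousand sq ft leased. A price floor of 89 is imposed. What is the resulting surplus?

Evaluating both curves at the floor price 89 gives Qd = 254.5, Qs = 286.
Surplus = Qs - Qd = 286 - 254.5 = 31.5.

Surplus = 31.5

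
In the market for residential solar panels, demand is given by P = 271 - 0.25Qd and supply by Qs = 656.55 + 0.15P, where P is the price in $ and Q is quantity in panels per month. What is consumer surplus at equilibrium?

Rewriting in direct form: Qd = 1084 - 4P.
Set Qd = Qs: 1084 - 4P = 656.55 + 0.15P, so 427.45 = 4.15P and P* = 103.
Plugging P* into demand: Q* = 1084 - 4(103) = 672.
Demand choke price (Qd = 0): P = 1084/4 = 271. Consumer surplus = ½ × (271 - 103) × 672 = 56448.

Consumer surplus = 56448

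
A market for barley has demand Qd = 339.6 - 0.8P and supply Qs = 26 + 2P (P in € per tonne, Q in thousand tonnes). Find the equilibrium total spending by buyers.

Equating demand and supply, 339.6 - 0.8P = 26 + 2P gives 2.8P = 313.6, so P* = 112.
Then Q* = 339.6 - 0.8(112) = 250.
Total spending by buyers = P* × Q* = 112 × 250 = 28000.

Total spending by buyers = 28000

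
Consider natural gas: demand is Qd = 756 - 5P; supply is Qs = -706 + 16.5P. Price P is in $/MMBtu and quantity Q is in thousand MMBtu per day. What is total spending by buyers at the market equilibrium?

Total spending by buyers = 28288

The market clears where 756 - 5P = -706 + 16.5P. Rearranging, 21.5P = 1462, hence P* = 68.
Then Q* = 756 - 5(68) = 416.
Total spending by buyers = P* × Q* = 68 × 416 = 28288.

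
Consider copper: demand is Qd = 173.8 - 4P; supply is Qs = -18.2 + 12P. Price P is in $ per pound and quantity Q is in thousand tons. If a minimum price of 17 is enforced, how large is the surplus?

Evaluating both curves at the floor price 17 gives Qd = 105.8, Qs = 185.8.
Surplus = Qs - Qd = 185.8 - 105.8 = 80.

Surplus = 80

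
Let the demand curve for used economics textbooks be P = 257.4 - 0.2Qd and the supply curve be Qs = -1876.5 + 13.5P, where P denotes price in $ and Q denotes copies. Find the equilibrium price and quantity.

Rewriting in direct form: Qd = 1287 - 5P.
Set Qd = Qs: 1287 - 5P = -1876.5 + 13.5P, so 3163.5 = 18.5P and P* = 171.
Plugging P* into demand: Q* = 1287 - 5(171) = 432.

P* = 171, Q* = 432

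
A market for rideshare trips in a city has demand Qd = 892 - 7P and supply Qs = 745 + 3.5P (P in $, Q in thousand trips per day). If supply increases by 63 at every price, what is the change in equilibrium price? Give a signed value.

ΔP = -6

At equilibrium Qd = Qs, so 892 - 7P = 745 + 3.5P; collecting terms, 147 = 10.5P and P* = 14.
Plugging P* into demand: Q* = 892 - 7(14) = 794.
After the shift, supply is Qs = 808 + 3.5P.
New equilibrium: 84 = 10.5P, so P = 8 and Q = 836.
ΔP = 8 - 14 = -6.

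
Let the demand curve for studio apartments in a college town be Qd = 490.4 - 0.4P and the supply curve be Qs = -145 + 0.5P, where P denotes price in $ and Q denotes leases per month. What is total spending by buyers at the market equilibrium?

Total spending by buyers = 146848

Equating demand and supply, 490.4 - 0.4P = -145 + 0.5P gives 0.9P = 635.4, so P* = 706.
Plugging P* into demand: Q* = 490.4 - 0.4(706) = 208.
Total spending by buyers = P* × Q* = 706 × 208 = 146848.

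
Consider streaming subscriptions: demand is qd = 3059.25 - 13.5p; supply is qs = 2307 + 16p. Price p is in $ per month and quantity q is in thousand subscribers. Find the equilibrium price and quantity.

The market clears where 3059.25 - 13.5p = 2307 + 16p. Rearranging, 29.5p = 752.25, hence p* = 25.5.
Substitute back: q* = 3059.25 - 13.5(25.5) = 2715.

p* = 25.5, q* = 2715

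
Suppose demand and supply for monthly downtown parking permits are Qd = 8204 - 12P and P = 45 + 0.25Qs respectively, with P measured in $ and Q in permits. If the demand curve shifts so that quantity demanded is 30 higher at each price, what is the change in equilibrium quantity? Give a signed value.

ΔQ = 7.5

Solving each curve for Q: Qs = -180 + 4P.
At equilibrium Qd = Qs, so 8204 - 12P = -180 + 4P; collecting terms, 8384 = 16P and P* = 524.
Plugging P* into demand: Q* = 8204 - 12(524) = 1916.
After the shift, demand is Qd = 8234 - 12P.
Re-solving, 16P = 8414 gives P = 525.875 and Q = 1923.5.
ΔQ = 1923.5 - 1916 = 7.5.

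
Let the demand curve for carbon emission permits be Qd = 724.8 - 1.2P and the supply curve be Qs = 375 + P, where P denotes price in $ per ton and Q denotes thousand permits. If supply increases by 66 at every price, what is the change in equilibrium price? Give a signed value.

ΔP = -30

At equilibrium Qd = Qs, so 724.8 - 1.2P = 375 + P; collecting terms, 349.8 = 2.2P and P* = 159.
From the demand curve, Q* = 724.8 - 1.2(159) = 534.
After the shift, supply is Qs = 441 + P.
Re-solving, 2.2P = 283.8 gives P = 129 and Q = 570.
ΔP = 129 - 159 = -30.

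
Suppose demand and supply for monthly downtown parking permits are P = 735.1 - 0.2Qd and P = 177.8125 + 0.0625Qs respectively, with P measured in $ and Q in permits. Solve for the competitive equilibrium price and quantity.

Solving each curve for Q: Qd = 3675.5 - 5P and Qs = -2845 + 16P.
Equating demand and supply, 3675.5 - 5P = -2845 + 16P gives 21P = 6520.5, so P* = 310.5.
From the demand curve, Q* = 3675.5 - 5(310.5) = 2123.

P* = 310.5, Q* = 2123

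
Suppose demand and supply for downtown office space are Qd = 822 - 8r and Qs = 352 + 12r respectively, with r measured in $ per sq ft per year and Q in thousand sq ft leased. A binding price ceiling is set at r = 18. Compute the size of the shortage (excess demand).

Evaluating both curves at the ceiling price 18 gives Qd = 678, Qs = 568.
Shortage = Qd - Qs = 678 - 568 = 110.

Shortage = 110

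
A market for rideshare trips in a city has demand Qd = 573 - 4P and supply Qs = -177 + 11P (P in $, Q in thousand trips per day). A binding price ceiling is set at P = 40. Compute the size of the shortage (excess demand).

Evaluating both curves at the ceiling price 40 gives Qd = 413, Qs = 263.
Shortage = Qd - Qs = 413 - 263 = 150.

Shortage = 150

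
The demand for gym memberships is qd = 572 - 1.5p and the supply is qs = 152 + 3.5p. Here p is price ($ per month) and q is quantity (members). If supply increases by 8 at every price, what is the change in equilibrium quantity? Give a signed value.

Equating demand and supply, 572 - 1.5p = 152 + 3.5p gives 5p = 420, so p* = 84.
Substitute back: q* = 572 - 1.5(84) = 446.
After the shift, supply is qs = 160 + 3.5p.
New equilibrium: 412 = 5p, so p = 82.4 and q = 448.4.
Δq = 448.4 - 446 = 2.4.

Δq = 2.4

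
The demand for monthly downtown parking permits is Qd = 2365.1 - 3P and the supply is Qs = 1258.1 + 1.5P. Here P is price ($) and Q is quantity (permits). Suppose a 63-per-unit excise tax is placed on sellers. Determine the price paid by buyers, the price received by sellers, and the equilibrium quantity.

P_b = 267, P_s = 204, Q = 1564.1

Sellers keep P_s = P_b - 63 per unit, so supply in terms of the buyer price is Qs = 1163.6 + 1.5P_b.
Set Qd = Qs: 2365.1 - 3P_b = 1163.6 + 1.5P_b, so 1201.5 = 4.5P_b and P_b = 267.
Then P_s = 267 - 63 = 204 and Q = 2365.1 - 3(267) = 1564.1.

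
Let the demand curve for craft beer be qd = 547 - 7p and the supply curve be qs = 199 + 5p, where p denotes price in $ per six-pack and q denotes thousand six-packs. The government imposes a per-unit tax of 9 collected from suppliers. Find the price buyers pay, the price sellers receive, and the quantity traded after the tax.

With a tax of 9 on suppliers, they supply based on the net price p_s = p_b - 9, so qs = 154 + 5p_b.
Market clearing requires 547 - 7p_b = 154 + 5p_b; hence 393 = 12p_b and p_b = 32.75.
Then p_s = 32.75 - 9 = 23.75 and q = 547 - 7(32.75) = 317.75.

p_b = 32.75, p_s = 23.75, q = 317.75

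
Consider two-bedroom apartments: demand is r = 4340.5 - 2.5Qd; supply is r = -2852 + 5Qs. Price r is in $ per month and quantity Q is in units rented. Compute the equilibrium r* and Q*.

In direct form, Qd = 1736.2 - 0.4r and Qs = 570.4 + 0.2r.
At equilibrium Qd = Qs, so 1736.2 - 0.4r = 570.4 + 0.2r; collecting terms, 1165.8 = 0.6r and r* = 1943.
Plugging r* into demand: Q* = 1736.2 - 0.4(1943) = 959.

r* = 1943, Q* = 959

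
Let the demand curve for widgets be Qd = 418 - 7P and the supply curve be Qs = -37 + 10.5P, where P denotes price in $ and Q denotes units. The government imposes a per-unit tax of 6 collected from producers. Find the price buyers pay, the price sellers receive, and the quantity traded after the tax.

P_b = 29.6, P_s = 23.6, Q = 210.8

Producers keep P_s = P_b - 6 per unit, so supply in terms of the buyer price is Qs = -100 + 10.5P_b.
Market clearing requires 418 - 7P_b = -100 + 10.5P_b; hence 518 = 17.5P_b and P_b = 29.6.
So P_s = 23.6 and the quantity traded is Q = 418 - 7(29.6) = 210.8.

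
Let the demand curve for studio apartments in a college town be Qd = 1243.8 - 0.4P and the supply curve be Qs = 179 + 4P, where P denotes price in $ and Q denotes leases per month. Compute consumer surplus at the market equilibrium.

The market clears where 1243.8 - 0.4P = 179 + 4P. Rearranging, 4.4P = 1064.8, hence P* = 242.
Then Q* = 1243.8 - 0.4(242) = 1147.
Demand choke price (Qd = 0): P = 1243.8/0.4 = 3109.5. Consumer surplus = ½ × (3109.5 - 242) × 1147 = 1644511.25.

Consumer surplus = 1644511.25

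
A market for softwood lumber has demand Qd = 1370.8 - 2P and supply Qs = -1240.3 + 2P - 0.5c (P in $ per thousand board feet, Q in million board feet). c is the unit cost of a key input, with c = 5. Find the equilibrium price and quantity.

P* = 653.4, Q* = 64

With c = 5, supply is Qs = -1242.8 + 2P.
Set Qd = Qs: 1370.8 - 2P = -1242.8 + 2P, so 2613.6 = 4P and P* = 653.4.
From the demand curve, Q* = 1370.8 - 2(653.4) = 64.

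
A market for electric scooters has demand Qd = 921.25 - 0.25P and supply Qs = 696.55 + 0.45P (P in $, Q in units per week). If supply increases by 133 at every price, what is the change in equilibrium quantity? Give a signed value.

ΔQ = 47.5

At equilibrium Qd = Qs, so 921.25 - 0.25P = 696.55 + 0.45P; collecting terms, 224.7 = 0.7P and P* = 321.
From the demand curve, Q* = 921.25 - 0.25(321) = 841.
After the shift, supply is Qs = 829.55 + 0.45P.
New equilibrium: 91.7 = 0.7P, so P = 131 and Q = 888.5.
ΔQ = 888.5 - 841 = 47.5.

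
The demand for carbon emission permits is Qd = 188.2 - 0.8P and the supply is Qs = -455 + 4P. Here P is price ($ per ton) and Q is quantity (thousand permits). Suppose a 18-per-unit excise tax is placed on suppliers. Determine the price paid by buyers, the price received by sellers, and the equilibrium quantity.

P_b = 149, P_s = 131, Q = 69

Suppliers keep P_s = P_b - 18 per unit, so supply in terms of the buyer price is Qs = -527 + 4P_b.
Equate demand and the shifted supply: 188.2 - 0.8P_b = -527 + 4P_b, giving 4.8P_b = 715.2, so P_b = 149.
Then P_s = 149 - 18 = 131 and Q = 188.2 - 0.8(149) = 69.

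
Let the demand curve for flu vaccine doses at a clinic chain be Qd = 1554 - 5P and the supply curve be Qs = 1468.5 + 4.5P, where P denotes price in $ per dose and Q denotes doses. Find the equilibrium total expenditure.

Equating demand and supply, 1554 - 5P = 1468.5 + 4.5P gives 9.5P = 85.5, so P* = 9.
Then Q* = 1554 - 5(9) = 1509.
Total expenditure = P* × Q* = 9 × 1509 = 13581.

Total expenditure = 13581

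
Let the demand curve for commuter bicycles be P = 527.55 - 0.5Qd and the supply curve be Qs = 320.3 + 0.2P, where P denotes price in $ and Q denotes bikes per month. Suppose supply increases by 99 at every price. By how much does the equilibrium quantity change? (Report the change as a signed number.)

ΔQ = 90

Inverting to quantity form: Qd = 1055.1 - 2P.
Set Qd = Qs: 1055.1 - 2P = 320.3 + 0.2P, so 734.8 = 2.2P and P* = 334.
From the demand curve, Q* = 1055.1 - 2(334) = 387.1.
After the shift, supply is Qs = 419.3 + 0.2P.
New equilibrium: 635.8 = 2.2P, so P = 289 and Q = 477.1.
ΔQ = 477.1 - 387.1 = 90.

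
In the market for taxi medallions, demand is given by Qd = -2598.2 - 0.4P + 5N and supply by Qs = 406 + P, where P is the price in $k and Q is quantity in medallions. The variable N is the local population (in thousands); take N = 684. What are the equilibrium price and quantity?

P* = 297, Q* = 703

With N = 684, demand is Qd = 821.8 - 0.4P.
At equilibrium Qd = Qs, so 821.8 - 0.4P = 406 + P; collecting terms, 415.8 = 1.4P and P* = 297.
Plugging P* into demand: Q* = 821.8 - 0.4(297) = 703.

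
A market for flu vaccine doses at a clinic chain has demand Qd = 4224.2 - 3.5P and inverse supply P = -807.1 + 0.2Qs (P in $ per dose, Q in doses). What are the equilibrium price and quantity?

P* = 22.2, Q* = 4146.5

In direct form, Qs = 4035.5 + 5P.
The market clears where 4224.2 - 3.5P = 4035.5 + 5P. Rearranging, 8.5P = 188.7, hence P* = 22.2.
Plugging P* into demand: Q* = 4224.2 - 3.5(22.2) = 4146.5.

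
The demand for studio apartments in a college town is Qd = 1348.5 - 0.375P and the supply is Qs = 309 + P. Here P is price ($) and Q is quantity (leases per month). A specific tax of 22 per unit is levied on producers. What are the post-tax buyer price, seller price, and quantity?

P_b = 772, P_s = 750, Q = 1059

Producers keep P_s = P_b - 22 per unit, so supply in terms of the buyer price is Qs = 287 + P_b.
Equate demand and the shifted supply: 1348.5 - 0.375P_b = 287 + P_b, giving 1.375P_b = 1061.5, so P_b = 772.
So P_s = 750 and the quantity traded is Q = 1348.5 - 0.375(772) = 1059.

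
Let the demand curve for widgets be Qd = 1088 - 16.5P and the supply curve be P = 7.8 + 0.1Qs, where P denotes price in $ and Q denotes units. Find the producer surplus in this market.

Producer surplus = 6552.2

In direct form, Qs = -78 + 10P.
The market clears where 1088 - 16.5P = -78 + 10P. Rearranging, 26.5P = 1166, hence P* = 44.
Substitute back: Q* = 1088 - 16.5(44) = 362.
Supply choke price (Qs = 0): P = 7.8. Producer surplus = ½ × (44 - 7.8) × 362 = 6552.2.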